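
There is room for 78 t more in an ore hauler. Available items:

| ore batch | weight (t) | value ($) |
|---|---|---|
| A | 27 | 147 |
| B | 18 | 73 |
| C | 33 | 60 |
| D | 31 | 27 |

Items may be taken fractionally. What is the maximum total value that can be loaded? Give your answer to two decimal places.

280.00

Sort by value per unit weight and fill in that order.
Order: A (147/27=5.44) > B (73/18=4.06) > C (60/33=1.82) > D (27/31=0.87)
Fill: take A (27 @ 147) → take B (18 @ 73) → take C (33 @ 60); 78/78 used.
Total value = 280.00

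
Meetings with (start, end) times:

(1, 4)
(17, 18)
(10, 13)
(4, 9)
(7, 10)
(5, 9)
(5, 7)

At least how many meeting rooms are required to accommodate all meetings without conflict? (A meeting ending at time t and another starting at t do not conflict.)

Events (time:±→running): 1:+→1 4:-→0 4:+→1 5:+→2 5:+→3 … peak 3.

3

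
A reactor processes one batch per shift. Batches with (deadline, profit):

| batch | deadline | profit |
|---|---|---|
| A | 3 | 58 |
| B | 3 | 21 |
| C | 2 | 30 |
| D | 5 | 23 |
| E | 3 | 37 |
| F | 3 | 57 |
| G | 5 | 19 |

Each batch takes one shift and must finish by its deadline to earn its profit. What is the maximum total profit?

194

Sort by profit descending; place each in the latest free slot ≤ its deadline.
By profit: A(d3,58), F(d3,57), E(d3,37), C(d2,30), D(d5,23), B(d3,21), G(d5,19)
A→slot 3; F→slot 2; E→slot 1; C skipped; D→slot 5; B skipped; G→slot 4.
Profit = 37 + 57 + 58 + 19 + 23 = 194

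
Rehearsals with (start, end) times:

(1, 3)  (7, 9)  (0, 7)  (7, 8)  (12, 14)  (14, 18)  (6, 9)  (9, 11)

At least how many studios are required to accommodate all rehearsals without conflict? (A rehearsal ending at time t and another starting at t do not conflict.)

Count concurrent intervals with a sweep; the peak is the room count.
starts: [0, 1, 6, 7, 7, 9, 12, 14]
ends:   [3, 7, 8, 9, 9, 11, 14, 18]
s0→1 s1→2 e3→1 s6→2 e7→1 s7→2 s7→3  — peak 3.

3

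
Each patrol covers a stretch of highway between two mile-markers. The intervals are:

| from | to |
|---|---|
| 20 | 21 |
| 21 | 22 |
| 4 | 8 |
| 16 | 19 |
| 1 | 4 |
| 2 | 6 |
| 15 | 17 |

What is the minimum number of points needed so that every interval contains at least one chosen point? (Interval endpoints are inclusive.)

Process intervals by earliest right end; each time one isn't hit yet, stab at its right endpoint.
By right end: [1,4]  [2,6]  [4,8]  [15,17]  [16,19]  [20,21]  [21,22]
[1,4] uncovered → point at 4; [15,17] uncovered → point at 17; [20,21] uncovered → point at 21.
Points: 4, 17, 21 (3 total).

3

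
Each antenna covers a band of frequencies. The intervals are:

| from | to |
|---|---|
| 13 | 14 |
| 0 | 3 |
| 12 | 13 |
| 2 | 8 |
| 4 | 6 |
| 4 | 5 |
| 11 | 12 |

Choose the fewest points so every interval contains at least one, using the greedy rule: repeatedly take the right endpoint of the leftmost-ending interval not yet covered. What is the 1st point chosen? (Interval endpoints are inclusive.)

3

Process intervals by earliest right end; each time one isn't hit yet, stab at its right endpoint.
By right end: [0,3]  [4,5]  [4,6]  [2,8]  [11,12]  [12,13]  [13,14]
[0,3] uncovered → point at 3; [4,5] uncovered → point at 5; [11,12] uncovered → point at 12; [13,14] uncovered → point at 14.
Points: 3, 5, 12, 14 (4 total).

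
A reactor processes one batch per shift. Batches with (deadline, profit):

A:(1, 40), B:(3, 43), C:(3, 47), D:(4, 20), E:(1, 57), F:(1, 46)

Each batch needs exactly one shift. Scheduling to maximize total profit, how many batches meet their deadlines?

4

Sort by profit descending; place each in the latest free slot ≤ its deadline.
By profit: E(d1,57), C(d3,47), F(d1,46), B(d3,43), A(d1,40), D(d4,20)
E→slot 1; C→slot 3; F skipped; B→slot 2; A skipped; D→slot 4.
4 of 6 scheduled.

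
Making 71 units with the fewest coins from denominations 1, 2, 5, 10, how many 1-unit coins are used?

71 − 7×10→1 − 1×1→0
Count of 1: 1

1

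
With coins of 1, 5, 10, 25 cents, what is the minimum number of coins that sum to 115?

115 − 4×25→15 − 1×10→5 − 1×5→0
Total coins = 4 + 1 + 1 = 6

6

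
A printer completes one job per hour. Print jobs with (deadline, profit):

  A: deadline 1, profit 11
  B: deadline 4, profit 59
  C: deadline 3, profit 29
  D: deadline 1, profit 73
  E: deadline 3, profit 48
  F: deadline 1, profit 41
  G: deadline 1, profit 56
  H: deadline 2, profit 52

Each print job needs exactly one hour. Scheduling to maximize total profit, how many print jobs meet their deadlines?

4

Profit order: D=73 B=59 G=56 H=52 E=48 F=41 C=29 A=11
Assign: D→slot 1, B→slot 4, G skipped, H→slot 2, E→slot 3, F skipped, C skipped, A skipped.
Slots: [1:D] [2:H] [3:E] [4:B]
4 of 8 scheduled.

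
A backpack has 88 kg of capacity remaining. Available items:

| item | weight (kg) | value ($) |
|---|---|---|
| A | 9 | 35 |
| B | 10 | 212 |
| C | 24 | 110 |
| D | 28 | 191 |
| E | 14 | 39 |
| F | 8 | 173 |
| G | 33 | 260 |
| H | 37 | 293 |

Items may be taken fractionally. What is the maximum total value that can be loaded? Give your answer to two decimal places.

938.00

Greedy by value/weight ratio, highest first.
Ratios (sorted): F 21.62, B 21.20, H 7.92, G 7.88, D 6.82, C 4.58, A 3.89, E 2.79
take F (8 @ 173); take B (10 @ 212); take H (37 @ 293); take G (33 @ 260). Capacity used 88/88.
Total value = 938.00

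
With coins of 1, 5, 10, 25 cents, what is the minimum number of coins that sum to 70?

4

70 − 2×25→20 − 2×10→0
Total coins = 2 + 2 = 4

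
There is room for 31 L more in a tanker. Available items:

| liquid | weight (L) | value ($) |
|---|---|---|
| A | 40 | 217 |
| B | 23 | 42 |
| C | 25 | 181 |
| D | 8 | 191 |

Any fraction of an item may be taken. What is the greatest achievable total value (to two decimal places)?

357.52

Ratios (sorted): D 23.88, C 7.24, A 5.42, B 1.83
take D (8 @ 191); take 23/25 of C → 166.52. Capacity used 31/31.
Total value = 357.52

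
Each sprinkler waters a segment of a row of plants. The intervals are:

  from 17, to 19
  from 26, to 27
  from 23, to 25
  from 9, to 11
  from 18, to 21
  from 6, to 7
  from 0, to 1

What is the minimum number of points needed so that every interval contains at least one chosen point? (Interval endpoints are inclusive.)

6

By right end: [0,1]  [6,7]  [9,11]  [17,19]  [18,21]  [23,25]  [26,27]
[0,1] uncovered → point at 1; [6,7] uncovered → point at 7; [9,11] uncovered → point at 11; [17,19] uncovered → point at 19; [23,25] uncovered → point at 25; [26,27] uncovered → point at 27.
Points: 1, 7, 11, 19, 25, 27 (6 total).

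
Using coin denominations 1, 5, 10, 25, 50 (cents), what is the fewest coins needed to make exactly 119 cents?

119 = 2×50 + 1×10 + 1×5 + 4×1
Total coins = 2 + 1 + 1 + 4 = 8

8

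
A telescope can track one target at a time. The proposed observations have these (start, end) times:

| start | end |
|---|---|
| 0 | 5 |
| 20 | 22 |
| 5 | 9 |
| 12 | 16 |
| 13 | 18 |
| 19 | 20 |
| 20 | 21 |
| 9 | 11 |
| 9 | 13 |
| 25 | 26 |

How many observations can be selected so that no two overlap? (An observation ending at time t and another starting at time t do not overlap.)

7

Greedy by earliest finish: after sorting by end time, pick each interval compatible with the last pick.
By end time: (0,5), (5,9), (9,11), (9,13), (12,16), (13,18), (19,20), (20,21), (20,22), (25,26).
Pick (0,5); next start ≥ 5 → (5,9); next start ≥ 9 → (9,11); next start ≥ 11 → (12,16); next start ≥ 16 → (19,20); next start ≥ 20 → (20,21); next start ≥ 21 → (25,26).
Selected 7 observations.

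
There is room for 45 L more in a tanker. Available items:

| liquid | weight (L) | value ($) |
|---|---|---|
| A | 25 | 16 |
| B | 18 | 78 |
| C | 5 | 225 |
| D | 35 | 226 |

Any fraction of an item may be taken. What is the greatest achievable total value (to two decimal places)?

Greedy by value/weight ratio, highest first.
Order: C (225/5=45.00) > D (226/35=6.46) > B (78/18=4.33) > A (16/25=0.64)
Fill: take C (5 @ 225) → take D (35 @ 226) → take 5/18 of B → 21.67; 45/45 used.
Total value = 472.67

472.67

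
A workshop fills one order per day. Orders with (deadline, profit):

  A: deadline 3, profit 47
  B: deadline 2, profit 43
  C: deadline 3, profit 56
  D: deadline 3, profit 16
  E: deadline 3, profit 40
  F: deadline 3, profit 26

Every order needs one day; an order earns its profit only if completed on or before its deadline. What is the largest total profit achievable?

146

Sort by profit descending; place each in the latest free slot ≤ its deadline.
By profit: C(d3,56), A(d3,47), B(d2,43), E(d3,40), F(d3,26), D(d3,16)
C→slot 3; A→slot 2; B→slot 1; E skipped; F skipped; D skipped.
Profit = 43 + 47 + 56 = 146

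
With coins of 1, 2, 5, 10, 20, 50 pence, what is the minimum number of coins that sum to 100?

2

Greedy: take as many of the largest coin as possible, then repeat with the remainder.
100 = 2×50
Total coins = 2 = 2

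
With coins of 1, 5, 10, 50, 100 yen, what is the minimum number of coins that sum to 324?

9

324 − 3×100→24 − 2×10→4 − 4×1→0
Total coins = 3 + 2 + 4 = 9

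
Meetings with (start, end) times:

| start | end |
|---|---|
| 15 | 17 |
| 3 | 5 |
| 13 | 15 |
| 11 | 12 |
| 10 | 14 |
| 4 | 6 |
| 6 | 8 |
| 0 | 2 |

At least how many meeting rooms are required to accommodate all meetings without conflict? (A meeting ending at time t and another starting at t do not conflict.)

Events (time:±→running): 0:+→1 2:-→0 3:+→1 4:+→2 … peak 2.

2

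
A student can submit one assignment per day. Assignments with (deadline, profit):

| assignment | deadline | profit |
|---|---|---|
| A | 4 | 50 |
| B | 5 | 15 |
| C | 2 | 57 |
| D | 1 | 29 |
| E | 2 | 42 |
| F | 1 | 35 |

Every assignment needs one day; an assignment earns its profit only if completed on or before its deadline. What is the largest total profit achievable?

Profit order: C=57 A=50 E=42 F=35 D=29 B=15
Assign: C→slot 2, A→slot 4, E→slot 1, F skipped, D skipped, B→slot 5.
Slots: [1:E] [2:C] [4:A] [5:B]
Profit = 42 + 57 + 50 + 15 = 164

164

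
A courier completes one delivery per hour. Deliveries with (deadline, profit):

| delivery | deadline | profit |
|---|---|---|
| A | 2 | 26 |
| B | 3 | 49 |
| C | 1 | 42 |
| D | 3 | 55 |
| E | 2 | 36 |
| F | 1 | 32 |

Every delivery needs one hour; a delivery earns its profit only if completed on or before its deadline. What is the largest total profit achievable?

Sort by profit descending; place each in the latest free slot ≤ its deadline.
By profit: D(d3,55), B(d3,49), C(d1,42), E(d2,36), F(d1,32), A(d2,26)
D→slot 3; B→slot 2; C→slot 1; E skipped; F skipped; A skipped.
Profit = 42 + 49 + 55 = 146

146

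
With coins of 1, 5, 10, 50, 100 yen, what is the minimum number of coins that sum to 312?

312 − 3×100→12 − 1×10→2 − 2×1→0
Total coins = 3 + 1 + 2 = 6

6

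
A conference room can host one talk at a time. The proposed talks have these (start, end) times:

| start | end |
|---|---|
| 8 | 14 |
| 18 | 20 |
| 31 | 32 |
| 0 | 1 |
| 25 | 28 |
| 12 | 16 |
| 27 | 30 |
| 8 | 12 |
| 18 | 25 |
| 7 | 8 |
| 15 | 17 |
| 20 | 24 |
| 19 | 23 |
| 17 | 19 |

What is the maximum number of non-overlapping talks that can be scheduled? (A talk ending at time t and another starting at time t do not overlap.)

8

By end time: (0,1), (7,8), (8,12), (8,14), (12,16), (15,17), (17,19), (18,20), (19,23), (20,24), (18,25), (25,28), (27,30), (31,32).
Pick (0,1); next start ≥ 1 → (7,8); next start ≥ 8 → (8,12); next start ≥ 12 → (12,16); next start ≥ 16 → (17,19); next start ≥ 19 → (19,23); next start ≥ 23 → (25,28); next start ≥ 28 → (31,32).
Selected 8 talks.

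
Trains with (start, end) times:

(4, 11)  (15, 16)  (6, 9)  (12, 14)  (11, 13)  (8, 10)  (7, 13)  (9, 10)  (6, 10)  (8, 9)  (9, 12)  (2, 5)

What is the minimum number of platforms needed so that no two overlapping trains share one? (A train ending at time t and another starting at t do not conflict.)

6

Events (time:±→running): 2:+→1 4:+→2 5:-→1 6:+→2 6:+→3 7:+→4 8:+→5 8:+→6 … peak 6.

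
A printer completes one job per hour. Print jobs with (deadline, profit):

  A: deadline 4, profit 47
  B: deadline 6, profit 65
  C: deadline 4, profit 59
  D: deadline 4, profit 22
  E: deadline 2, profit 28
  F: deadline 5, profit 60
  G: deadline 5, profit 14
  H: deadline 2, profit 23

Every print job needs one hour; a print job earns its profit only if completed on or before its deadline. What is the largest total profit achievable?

282

Take jobs in profit order; each goes to the latest open slot no later than its deadline.
By profit: B(d6,65), F(d5,60), C(d4,59), A(d4,47), E(d2,28), H(d2,23), D(d4,22), G(d5,14)
B→slot 6; F→slot 5; C→slot 4; A→slot 3; E→slot 2; H→slot 1; D skipped; G skipped.
Profit = 23 + 28 + 47 + 59 + 60 + 65 = 282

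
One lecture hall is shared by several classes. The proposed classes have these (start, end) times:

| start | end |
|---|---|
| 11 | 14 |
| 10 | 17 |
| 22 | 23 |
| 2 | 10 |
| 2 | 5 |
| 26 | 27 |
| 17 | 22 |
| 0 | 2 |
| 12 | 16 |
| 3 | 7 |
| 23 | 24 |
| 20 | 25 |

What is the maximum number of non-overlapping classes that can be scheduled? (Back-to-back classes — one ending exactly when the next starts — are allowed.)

By end time: (0,2), (2,5), (3,7), (2,10), (11,14), (12,16), (10,17), (17,22), (22,23), (23,24), (20,25), (26,27).
Pick (0,2); next start ≥ 2 → (2,5); next start ≥ 5 → (11,14); next start ≥ 14 → (17,22); next start ≥ 22 → (22,23); next start ≥ 23 → (23,24); next start ≥ 24 → (26,27).
Selected 7 classes.

7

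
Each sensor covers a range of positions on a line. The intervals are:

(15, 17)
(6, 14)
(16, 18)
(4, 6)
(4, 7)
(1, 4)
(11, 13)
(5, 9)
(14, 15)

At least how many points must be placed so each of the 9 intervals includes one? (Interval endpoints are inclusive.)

5

Sort by right endpoint; whenever an interval is uncovered, place a point at its right end.
By right end: [1,4]  [4,6]  [4,7]  [5,9]  [11,13]  [6,14]  [14,15]  [15,17]  [16,18]
[1,4] uncovered → point at 4; [5,9] uncovered → point at 9; [11,13] uncovered → point at 13; [14,15] uncovered → point at 15; [16,18] uncovered → point at 18.
Points: 4, 9, 13, 15, 18 (5 total).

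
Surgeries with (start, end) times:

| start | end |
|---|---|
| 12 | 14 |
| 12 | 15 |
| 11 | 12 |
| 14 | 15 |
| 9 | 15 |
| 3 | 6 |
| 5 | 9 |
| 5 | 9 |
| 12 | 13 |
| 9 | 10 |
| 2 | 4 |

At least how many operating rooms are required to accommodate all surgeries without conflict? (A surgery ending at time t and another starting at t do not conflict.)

4

starts: [2, 3, 5, 5, 9, 9, 11, 12, 12, 12, 14]
ends:   [4, 6, 9, 9, 10, 12, 13, 14, 15, 15, 15]
s2→1 s3→2 e4→1 s5→2 s5→3 e6→2 e9→1 e9→0 s9→1 s9→2 e10→1 s11→2 e12→1 s12→2 s12→3 s12→4  — peak 4.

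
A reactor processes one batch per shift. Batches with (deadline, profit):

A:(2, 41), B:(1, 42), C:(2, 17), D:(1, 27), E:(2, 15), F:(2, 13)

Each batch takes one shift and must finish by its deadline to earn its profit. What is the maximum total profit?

By profit: B(d1,42), A(d2,41), D(d1,27), C(d2,17), E(d2,15), F(d2,13)
B→slot 1; A→slot 2; D skipped; C skipped; E skipped; F skipped.
Profit = 42 + 41 = 83

83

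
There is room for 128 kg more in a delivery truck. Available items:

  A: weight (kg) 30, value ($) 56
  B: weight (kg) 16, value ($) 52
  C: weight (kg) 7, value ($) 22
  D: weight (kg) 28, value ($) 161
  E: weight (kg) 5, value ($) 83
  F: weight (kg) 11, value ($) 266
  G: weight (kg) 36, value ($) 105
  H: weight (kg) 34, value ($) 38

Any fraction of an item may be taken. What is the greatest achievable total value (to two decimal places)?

735.67

Ratios (sorted): F 24.18, E 16.60, D 5.75, B 3.25, C 3.14, G 2.92, A 1.87, H 1.12
take F (11 @ 266); take E (5 @ 83); take D (28 @ 161); take B (16 @ 52); take C (7 @ 22); take G (36 @ 105); take 25/30 of A → 46.67. Capacity used 128/128.
Total value = 735.67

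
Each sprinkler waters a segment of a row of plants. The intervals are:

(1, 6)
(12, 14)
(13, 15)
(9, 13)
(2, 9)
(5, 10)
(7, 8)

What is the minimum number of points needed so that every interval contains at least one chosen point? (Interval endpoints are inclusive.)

3

Process intervals by earliest right end; each time one isn't hit yet, stab at its right endpoint.
By right end: [1,6]  [7,8]  [2,9]  [5,10]  [9,13]  [12,14]  [13,15]
[1,6] uncovered → point at 6; [7,8] uncovered → point at 8; [9,13] uncovered → point at 13.
Points: 6, 8, 13 (3 total).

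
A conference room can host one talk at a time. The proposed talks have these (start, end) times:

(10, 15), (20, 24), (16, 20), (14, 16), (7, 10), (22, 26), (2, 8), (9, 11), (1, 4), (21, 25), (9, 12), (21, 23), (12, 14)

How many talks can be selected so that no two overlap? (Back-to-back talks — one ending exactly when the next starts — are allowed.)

Sort by end time and greedily take each interval whose start is ≥ the last chosen end.
By end time: (1,4), (2,8), (7,10), (9,11), (9,12), (12,14), (10,15), (14,16), (16,20), (21,23), (20,24), (21,25), (22,26).
Pick (1,4); next start ≥ 4 → (7,10); next start ≥ 10 → (12,14); next start ≥ 14 → (14,16); next start ≥ 16 → (16,20); next start ≥ 20 → (21,23).
Selected 6 talks.

6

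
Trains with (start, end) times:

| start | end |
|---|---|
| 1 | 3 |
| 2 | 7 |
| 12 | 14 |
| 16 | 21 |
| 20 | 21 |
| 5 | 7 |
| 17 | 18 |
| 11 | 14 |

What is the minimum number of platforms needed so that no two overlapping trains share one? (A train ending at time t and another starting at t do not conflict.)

Count concurrent intervals with a sweep; the peak is the room count.
Events (time:±→running): 1:+→1 2:+→2 … peak 2.

2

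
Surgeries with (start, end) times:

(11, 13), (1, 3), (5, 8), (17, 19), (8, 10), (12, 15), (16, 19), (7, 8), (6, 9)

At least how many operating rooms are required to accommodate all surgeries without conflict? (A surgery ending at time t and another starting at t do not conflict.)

Events (time:±→running): 1:+→1 3:-→0 5:+→1 6:+→2 7:+→3 … peak 3.

3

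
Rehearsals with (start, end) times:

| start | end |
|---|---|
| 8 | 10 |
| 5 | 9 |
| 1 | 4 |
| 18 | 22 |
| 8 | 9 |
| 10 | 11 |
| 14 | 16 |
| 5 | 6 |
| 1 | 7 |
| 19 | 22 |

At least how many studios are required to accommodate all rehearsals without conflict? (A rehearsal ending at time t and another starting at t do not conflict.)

starts: [1, 1, 5, 5, 8, 8, 10, 14, 18, 19]
ends:   [4, 6, 7, 9, 9, 10, 11, 16, 22, 22]
s1→1 s1→2 e4→1 s5→2 s5→3  — peak 3.

3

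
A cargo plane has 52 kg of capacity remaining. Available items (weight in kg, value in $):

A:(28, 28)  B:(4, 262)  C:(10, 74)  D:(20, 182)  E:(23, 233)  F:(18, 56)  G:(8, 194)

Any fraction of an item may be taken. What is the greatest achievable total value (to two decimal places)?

843.70

Greedy by value/weight ratio, highest first.
Order: B (262/4=65.50) > G (194/8=24.25) > E (233/23=10.13) > D (182/20=9.10) > C (74/10=7.40) > F (56/18=3.11) > A (28/28=1.00)
Fill: take B (4 @ 262) → take G (8 @ 194) → take E (23 @ 233) → take 17/20 of D → 154.70; 52/52 used.
Total value = 843.70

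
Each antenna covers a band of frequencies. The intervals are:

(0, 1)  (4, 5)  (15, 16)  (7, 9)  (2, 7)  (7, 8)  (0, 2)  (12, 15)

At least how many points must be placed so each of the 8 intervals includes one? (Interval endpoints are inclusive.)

4

Process intervals by earliest right end; each time one isn't hit yet, stab at its right endpoint.
Sorted: [0,1] [0,2] [4,5] [2,7] [7,8] [7,9] [12,15] [15,16]
{[0,1],[0,2]} hit by 1; {[4,5],[2,7]} hit by 5; {[7,8],[7,9]} hit by 8; {[12,15],[15,16]} hit by 15.
Points: 1, 5, 8, 15 (4 total).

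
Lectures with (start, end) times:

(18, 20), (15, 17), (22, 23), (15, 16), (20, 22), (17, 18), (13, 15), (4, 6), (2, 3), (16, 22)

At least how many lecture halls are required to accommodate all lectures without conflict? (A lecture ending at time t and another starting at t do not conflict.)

2

Count concurrent intervals with a sweep; the peak is the room count.
starts: [2, 4, 13, 15, 15, 16, 17, 18, 20, 22]
ends:   [3, 6, 15, 16, 17, 18, 20, 22, 22, 23]
s2→1 e3→0 s4→1 e6→0 s13→1 e15→0 s15→1 s15→2  — peak 2.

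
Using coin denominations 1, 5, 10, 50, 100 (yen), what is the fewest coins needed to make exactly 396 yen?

10

396 = 3×100 + 1×50 + 4×10 + 1×5 + 1×1
Total coins = 3 + 1 + 4 + 1 + 1 = 10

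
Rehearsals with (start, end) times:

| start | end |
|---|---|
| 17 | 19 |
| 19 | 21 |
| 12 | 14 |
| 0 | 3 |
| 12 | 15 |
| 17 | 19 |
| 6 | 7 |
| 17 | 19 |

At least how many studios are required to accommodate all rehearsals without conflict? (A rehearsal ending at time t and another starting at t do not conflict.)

3

Count concurrent intervals with a sweep; the peak is the room count.
starts: [0, 6, 12, 12, 17, 17, 17, 19]
ends:   [3, 7, 14, 15, 19, 19, 19, 21]
s0→1 e3→0 s6→1 e7→0 s12→1 s12→2 e14→1 e15→0 s17→1 s17→2 s17→3  — peak 3.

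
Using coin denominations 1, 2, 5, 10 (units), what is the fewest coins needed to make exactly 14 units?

Greedy: take as many of the largest coin as possible, then repeat with the remainder.
14 − 1×10→4 − 2×2→0
Total coins = 1 + 2 = 3

3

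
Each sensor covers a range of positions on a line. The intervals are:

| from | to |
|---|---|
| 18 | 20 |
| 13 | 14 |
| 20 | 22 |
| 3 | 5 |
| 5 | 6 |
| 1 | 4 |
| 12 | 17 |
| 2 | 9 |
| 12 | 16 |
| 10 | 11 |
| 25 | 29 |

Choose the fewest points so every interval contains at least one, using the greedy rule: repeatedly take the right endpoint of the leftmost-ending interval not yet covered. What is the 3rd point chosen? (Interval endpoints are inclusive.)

Process intervals by earliest right end; each time one isn't hit yet, stab at its right endpoint.
By right end: [1,4]  [3,5]  [5,6]  [2,9]  [10,11]  [13,14]  [12,16]  [12,17]  [18,20]  [20,22]  [25,29]
[1,4] uncovered → point at 4; [5,6] uncovered → point at 6; [10,11] uncovered → point at 11; [13,14] uncovered → point at 14; [18,20] uncovered → point at 20; [25,29] uncovered → point at 29.
Points: 4, 6, 11, 14, 20, 29 (6 total).

11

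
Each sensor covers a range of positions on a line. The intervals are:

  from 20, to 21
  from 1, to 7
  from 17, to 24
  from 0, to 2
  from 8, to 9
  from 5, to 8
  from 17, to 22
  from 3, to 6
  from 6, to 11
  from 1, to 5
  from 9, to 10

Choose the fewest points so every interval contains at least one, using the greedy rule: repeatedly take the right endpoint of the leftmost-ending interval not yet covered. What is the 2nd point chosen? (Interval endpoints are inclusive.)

Process intervals by earliest right end; each time one isn't hit yet, stab at its right endpoint.
Sorted: [0,2] [1,5] [3,6] [1,7] [5,8] [8,9] [9,10] [6,11] [20,21] [17,22] [17,24]
{[0,2],[1,5]} hit by 2; {[3,6],[1,7],[5,8]} hit by 6; {[8,9],[9,10],[6,11]} hit by 9; {[20,21],[17,22],[17,24]} hit by 21.
Points: 2, 6, 9, 21 (4 total).

6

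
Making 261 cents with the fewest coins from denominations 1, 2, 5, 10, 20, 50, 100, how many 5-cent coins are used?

0

261 − 2×100→61 − 1×50→11 − 1×10→1 − 1×1→0
Count of 5: 0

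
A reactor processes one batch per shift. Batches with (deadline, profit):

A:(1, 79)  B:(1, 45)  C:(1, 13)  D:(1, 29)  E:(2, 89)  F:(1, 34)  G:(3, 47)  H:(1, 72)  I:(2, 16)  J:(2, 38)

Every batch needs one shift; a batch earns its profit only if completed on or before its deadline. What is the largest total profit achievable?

215

Take jobs in profit order; each goes to the latest open slot no later than its deadline.
By profit: E(d2,89), A(d1,79), H(d1,72), G(d3,47), B(d1,45), J(d2,38), F(d1,34), D(d1,29), I(d2,16), C(d1,13)
E→slot 2; A→slot 1; H skipped; G→slot 3; B skipped; J skipped; F skipped; D skipped; I skipped; C skipped.
Profit = 79 + 89 + 47 = 215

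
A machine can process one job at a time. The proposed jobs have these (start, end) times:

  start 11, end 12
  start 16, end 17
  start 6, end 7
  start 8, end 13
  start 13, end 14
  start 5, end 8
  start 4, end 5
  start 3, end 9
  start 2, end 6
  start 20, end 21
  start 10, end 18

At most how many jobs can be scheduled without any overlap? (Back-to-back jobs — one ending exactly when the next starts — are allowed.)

Sorted by end: (4,5)  (2,6)  (6,7)  (5,8)  (3,9)  (11,12)  (8,13)  (13,14)  (16,17)  (10,18)  (20,21)
take (4,5); skip (2,6); take (6,7); skip (5,8); take (11,12); skip (8,13); take (13,14); take (16,17); take (20,21).
Selected 6 jobs.

6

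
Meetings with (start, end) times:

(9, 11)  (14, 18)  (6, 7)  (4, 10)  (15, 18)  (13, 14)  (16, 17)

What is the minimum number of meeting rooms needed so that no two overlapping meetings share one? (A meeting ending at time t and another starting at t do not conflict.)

Count concurrent intervals with a sweep; the peak is the room count.
Events (time:±→running): 4:+→1 6:+→2 7:-→1 9:+→2 10:-→1 11:-→0 13:+→1 14:-→0 14:+→1 15:+→2 16:+→3 … peak 3.

3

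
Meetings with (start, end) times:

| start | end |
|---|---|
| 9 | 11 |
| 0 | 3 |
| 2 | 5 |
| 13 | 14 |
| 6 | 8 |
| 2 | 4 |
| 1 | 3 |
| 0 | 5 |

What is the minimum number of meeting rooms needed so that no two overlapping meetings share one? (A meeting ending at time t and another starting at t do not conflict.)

5

Count concurrent intervals with a sweep; the peak is the room count.
Events (time:±→running): 0:+→1 0:+→2 1:+→3 2:+→4 2:+→5 … peak 5.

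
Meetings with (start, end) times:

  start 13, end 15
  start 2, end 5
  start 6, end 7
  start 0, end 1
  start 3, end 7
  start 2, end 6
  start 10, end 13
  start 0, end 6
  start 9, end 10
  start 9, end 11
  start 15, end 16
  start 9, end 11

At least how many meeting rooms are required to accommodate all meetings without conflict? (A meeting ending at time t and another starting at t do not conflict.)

4

The answer is the maximum number of intervals overlapping at any instant.
starts: [0, 0, 2, 2, 3, 6, 9, 9, 9, 10, 13, 15]
ends:   [1, 5, 6, 6, 7, 7, 10, 11, 11, 13, 15, 16]
s0→1 s0→2 e1→1 s2→2 s2→3 s3→4  — peak 4.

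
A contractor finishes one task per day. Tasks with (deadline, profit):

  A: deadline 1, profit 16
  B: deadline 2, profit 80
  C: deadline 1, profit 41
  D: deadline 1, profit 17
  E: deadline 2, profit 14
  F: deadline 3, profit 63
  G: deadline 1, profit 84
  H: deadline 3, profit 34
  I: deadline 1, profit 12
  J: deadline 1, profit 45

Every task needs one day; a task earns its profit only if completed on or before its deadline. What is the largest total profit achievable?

227

Take jobs in profit order; each goes to the latest open slot no later than its deadline.
By profit: G(d1,84), B(d2,80), F(d3,63), J(d1,45), C(d1,41), H(d3,34), D(d1,17), A(d1,16), E(d2,14), I(d1,12)
G→slot 1; B→slot 2; F→slot 3; J skipped; C skipped; H skipped; D skipped; A skipped; E skipped; I skipped.
Profit = 84 + 80 + 63 = 227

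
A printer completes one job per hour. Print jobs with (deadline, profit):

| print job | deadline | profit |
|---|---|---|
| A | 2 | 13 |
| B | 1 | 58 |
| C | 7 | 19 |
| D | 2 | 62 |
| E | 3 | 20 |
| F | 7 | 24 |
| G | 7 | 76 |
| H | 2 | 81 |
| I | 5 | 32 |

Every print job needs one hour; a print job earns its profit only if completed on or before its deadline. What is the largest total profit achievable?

Take jobs in profit order; each goes to the latest open slot no later than its deadline.
By profit: H(d2,81), G(d7,76), D(d2,62), B(d1,58), I(d5,32), F(d7,24), E(d3,20), C(d7,19), A(d2,13)
H→slot 2; G→slot 7; D→slot 1; B skipped; I→slot 5; F→slot 6; E→slot 3; C→slot 4; A skipped.
Profit = 62 + 81 + 20 + 19 + 32 + 24 + 76 = 314

314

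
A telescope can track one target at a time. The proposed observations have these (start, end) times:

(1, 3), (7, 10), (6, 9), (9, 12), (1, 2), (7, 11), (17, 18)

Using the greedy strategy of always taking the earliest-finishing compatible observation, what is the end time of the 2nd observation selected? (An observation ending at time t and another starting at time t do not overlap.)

9

Sort by end time and greedily take each interval whose start is ≥ the last chosen end.
Sorted by end: (1,2)  (1,3)  (6,9)  (7,10)  (7,11)  (9,12)  (17,18)
take (1,2); skip (1,3); take (6,9); skip (7,11); take (9,12); take (17,18).
Selected: (1,2) (6,9) (9,12) (17,18)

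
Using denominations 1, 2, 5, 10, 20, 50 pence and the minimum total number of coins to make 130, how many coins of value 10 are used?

130 = 2×50 + 1×20 + 1×10
Count of 10: 1

1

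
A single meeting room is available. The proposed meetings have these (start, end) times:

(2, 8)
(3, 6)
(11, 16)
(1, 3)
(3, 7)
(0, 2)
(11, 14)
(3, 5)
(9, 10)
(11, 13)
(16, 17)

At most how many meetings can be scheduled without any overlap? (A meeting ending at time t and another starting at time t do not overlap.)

Greedy by earliest finish: after sorting by end time, pick each interval compatible with the last pick.
By end time: (0,2), (1,3), (3,5), (3,6), (3,7), (2,8), (9,10), (11,13), (11,14), (11,16), (16,17).
Pick (0,2); next start ≥ 2 → (3,5); next start ≥ 5 → (9,10); next start ≥ 10 → (11,13); next start ≥ 13 → (16,17).
Selected 5 meetings.

5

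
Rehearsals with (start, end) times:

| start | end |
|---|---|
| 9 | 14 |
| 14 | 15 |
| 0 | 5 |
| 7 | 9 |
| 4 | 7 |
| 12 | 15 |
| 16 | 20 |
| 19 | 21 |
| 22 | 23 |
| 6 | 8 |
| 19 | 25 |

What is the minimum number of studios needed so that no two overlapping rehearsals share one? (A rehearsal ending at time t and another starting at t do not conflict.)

Events (time:±→running): 0:+→1 4:+→2 5:-→1 6:+→2 7:-→1 7:+→2 8:-→1 9:-→0 9:+→1 12:+→2 14:-→1 14:+→2 15:-→1 15:-→0 16:+→1 19:+→2 19:+→3 … peak 3.

3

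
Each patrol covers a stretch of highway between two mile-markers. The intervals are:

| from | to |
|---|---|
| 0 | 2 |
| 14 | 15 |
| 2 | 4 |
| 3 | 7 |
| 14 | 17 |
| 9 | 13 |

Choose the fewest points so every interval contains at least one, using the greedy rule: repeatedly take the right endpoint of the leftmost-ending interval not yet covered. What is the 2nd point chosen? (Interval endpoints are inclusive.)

7

Sorted: [0,2] [2,4] [3,7] [9,13] [14,15] [14,17]
{[0,2],[2,4]} hit by 2; {[3,7]} hit by 7; {[9,13]} hit by 13; {[14,15],[14,17]} hit by 15.
Points: 2, 7, 13, 15 (4 total).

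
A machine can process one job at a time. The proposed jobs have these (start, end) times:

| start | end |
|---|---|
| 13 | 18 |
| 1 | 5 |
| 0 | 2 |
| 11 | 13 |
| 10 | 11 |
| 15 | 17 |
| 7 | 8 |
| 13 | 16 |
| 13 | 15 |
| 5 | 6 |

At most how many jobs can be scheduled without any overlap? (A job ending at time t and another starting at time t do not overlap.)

7

Greedy by earliest finish: after sorting by end time, pick each interval compatible with the last pick.
Sorted by end: (0,2)  (1,5)  (5,6)  (7,8)  (10,11)  (11,13)  (13,15)  (13,16)  (15,17)  (13,18)
take (0,2); take (5,6); take (7,8); take (10,11); take (11,13); take (13,15); take (15,17).
Selected 7 jobs.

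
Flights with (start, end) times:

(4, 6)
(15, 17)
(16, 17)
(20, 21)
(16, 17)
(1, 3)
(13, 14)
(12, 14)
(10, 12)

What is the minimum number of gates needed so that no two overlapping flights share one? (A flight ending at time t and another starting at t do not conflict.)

Count concurrent intervals with a sweep; the peak is the room count.
starts: [1, 4, 10, 12, 13, 15, 16, 16, 20]
ends:   [3, 6, 12, 14, 14, 17, 17, 17, 21]
s1→1 e3→0 s4→1 e6→0 s10→1 e12→0 s12→1 s13→2 e14→1 e14→0 s15→1 s16→2 s16→3  — peak 3.

3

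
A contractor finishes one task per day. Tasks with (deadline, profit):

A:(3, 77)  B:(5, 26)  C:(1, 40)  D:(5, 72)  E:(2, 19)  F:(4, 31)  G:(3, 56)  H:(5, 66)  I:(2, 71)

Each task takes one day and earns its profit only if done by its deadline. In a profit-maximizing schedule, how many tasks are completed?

Sort by profit descending; place each in the latest free slot ≤ its deadline.
By profit: A(d3,77), D(d5,72), I(d2,71), H(d5,66), G(d3,56), C(d1,40), F(d4,31), B(d5,26), E(d2,19)
A→slot 3; D→slot 5; I→slot 2; H→slot 4; G→slot 1; C skipped; F skipped; B skipped; E skipped.
5 of 9 scheduled.

5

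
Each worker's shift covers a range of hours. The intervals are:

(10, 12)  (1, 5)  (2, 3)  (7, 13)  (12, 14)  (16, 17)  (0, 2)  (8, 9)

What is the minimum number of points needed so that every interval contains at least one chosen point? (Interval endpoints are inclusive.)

4

By right end: [0,2]  [2,3]  [1,5]  [8,9]  [10,12]  [7,13]  [12,14]  [16,17]
[0,2] uncovered → point at 2; [8,9] uncovered → point at 9; [10,12] uncovered → point at 12; [16,17] uncovered → point at 17.
Points: 2, 9, 12, 17 (4 total).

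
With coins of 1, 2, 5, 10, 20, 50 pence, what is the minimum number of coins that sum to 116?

Greedy: take as many of the largest coin as possible, then repeat with the remainder.
116 = 2×50 + 1×10 + 1×5 + 1×1
Total coins = 2 + 1 + 1 + 1 = 5

5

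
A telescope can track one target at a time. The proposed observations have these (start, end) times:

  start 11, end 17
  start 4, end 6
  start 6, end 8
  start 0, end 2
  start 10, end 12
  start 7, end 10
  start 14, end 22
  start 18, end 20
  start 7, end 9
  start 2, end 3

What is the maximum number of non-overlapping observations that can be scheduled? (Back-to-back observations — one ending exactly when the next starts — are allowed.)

Sorted by end: (0,2)  (2,3)  (4,6)  (6,8)  (7,9)  (7,10)  (10,12)  (11,17)  (18,20)  (14,22)
take (0,2); take (2,3); take (4,6); take (6,8); skip (7,9); take (10,12); skip (11,17); take (18,20).
Selected 6 observations.

6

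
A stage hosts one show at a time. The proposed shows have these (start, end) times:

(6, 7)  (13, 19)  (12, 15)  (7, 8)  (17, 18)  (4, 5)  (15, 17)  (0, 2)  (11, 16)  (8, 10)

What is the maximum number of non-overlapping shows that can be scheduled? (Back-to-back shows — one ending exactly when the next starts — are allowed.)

Greedy by earliest finish: after sorting by end time, pick each interval compatible with the last pick.
Sorted by end: (0,2)  (4,5)  (6,7)  (7,8)  (8,10)  (12,15)  (11,16)  (15,17)  (17,18)  (13,19)
take (0,2); take (4,5); take (6,7); take (7,8); take (8,10); take (12,15); take (15,17); take (17,18).
Selected 8 shows.

8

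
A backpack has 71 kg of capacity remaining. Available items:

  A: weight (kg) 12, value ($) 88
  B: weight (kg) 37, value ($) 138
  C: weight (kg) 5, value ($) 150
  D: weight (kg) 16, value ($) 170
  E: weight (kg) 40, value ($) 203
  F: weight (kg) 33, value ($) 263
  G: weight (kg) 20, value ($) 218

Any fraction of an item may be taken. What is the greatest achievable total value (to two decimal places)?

777.09

Order: C (150/5=30.00) > G (218/20=10.90) > D (170/16=10.62) > F (263/33=7.97) > A (88/12=7.33) > E (203/40=5.08) > B (138/37=3.73)
Fill: take C (5 @ 150) → take G (20 @ 218) → take D (16 @ 170) → take 30/33 of F → 239.09; 71/71 used.
Total value = 777.09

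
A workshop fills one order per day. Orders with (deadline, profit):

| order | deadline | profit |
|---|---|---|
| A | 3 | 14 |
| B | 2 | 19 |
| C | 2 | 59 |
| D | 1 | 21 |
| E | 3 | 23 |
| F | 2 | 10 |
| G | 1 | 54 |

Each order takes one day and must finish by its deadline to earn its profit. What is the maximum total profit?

136

By profit: C(d2,59), G(d1,54), E(d3,23), D(d1,21), B(d2,19), A(d3,14), F(d2,10)
C→slot 2; G→slot 1; E→slot 3; D skipped; B skipped; A skipped; F skipped.
Profit = 54 + 59 + 23 = 136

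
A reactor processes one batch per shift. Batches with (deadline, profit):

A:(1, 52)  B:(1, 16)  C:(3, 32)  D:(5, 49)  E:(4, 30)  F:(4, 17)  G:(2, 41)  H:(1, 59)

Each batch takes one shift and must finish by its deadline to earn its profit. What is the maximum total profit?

211

Sort by profit descending; place each in the latest free slot ≤ its deadline.
By profit: H(d1,59), A(d1,52), D(d5,49), G(d2,41), C(d3,32), E(d4,30), F(d4,17), B(d1,16)
H→slot 1; A skipped; D→slot 5; G→slot 2; C→slot 3; E→slot 4; F skipped; B skipped.
Profit = 59 + 41 + 32 + 30 + 49 = 211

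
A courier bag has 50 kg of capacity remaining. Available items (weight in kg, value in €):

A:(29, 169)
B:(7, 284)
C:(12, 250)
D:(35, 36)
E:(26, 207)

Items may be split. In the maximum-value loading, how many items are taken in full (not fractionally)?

Ratios (sorted): B 40.57, C 20.83, E 7.96, A 5.83, D 1.03
take B (7 @ 284); take C (12 @ 250); take E (26 @ 207); take 5/29 of A → 29.14. Capacity used 50/50.
3 item(s) taken whole; one partial (take 5/29 of A).

3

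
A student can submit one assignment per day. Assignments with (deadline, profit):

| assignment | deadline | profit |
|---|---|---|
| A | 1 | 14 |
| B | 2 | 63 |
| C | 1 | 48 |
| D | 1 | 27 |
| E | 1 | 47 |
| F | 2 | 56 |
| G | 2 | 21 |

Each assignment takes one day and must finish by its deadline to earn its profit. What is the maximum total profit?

119

By profit: B(d2,63), F(d2,56), C(d1,48), E(d1,47), D(d1,27), G(d2,21), A(d1,14)
B→slot 2; F→slot 1; C skipped; E skipped; D skipped; G skipped; A skipped.
Profit = 56 + 63 = 119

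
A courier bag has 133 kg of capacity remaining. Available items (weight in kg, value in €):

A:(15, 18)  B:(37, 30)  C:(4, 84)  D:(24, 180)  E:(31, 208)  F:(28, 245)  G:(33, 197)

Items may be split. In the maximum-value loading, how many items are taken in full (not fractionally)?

Sort by value per unit weight and fill in that order.
Ratios (sorted): C 21.00, F 8.75, D 7.50, E 6.71, G 5.97, A 1.20, B 0.81
take C (4 @ 84); take F (28 @ 245); take D (24 @ 180); take E (31 @ 208); take G (33 @ 197); take 13/15 of A → 15.60. Capacity used 133/133.
5 item(s) taken whole; one partial (take 13/15 of A).

5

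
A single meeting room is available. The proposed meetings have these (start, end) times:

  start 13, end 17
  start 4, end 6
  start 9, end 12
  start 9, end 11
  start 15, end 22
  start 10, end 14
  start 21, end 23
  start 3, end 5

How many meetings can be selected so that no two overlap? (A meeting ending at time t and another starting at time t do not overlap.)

4

By end time: (3,5), (4,6), (9,11), (9,12), (10,14), (13,17), (15,22), (21,23).
Pick (3,5); next start ≥ 5 → (9,11); next start ≥ 11 → (13,17); next start ≥ 17 → (21,23).
Selected 4 meetings.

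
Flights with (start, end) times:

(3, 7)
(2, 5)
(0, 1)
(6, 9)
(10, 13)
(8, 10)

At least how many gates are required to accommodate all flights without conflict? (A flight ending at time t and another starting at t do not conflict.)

2

Count concurrent intervals with a sweep; the peak is the room count.
starts: [0, 2, 3, 6, 8, 10]
ends:   [1, 5, 7, 9, 10, 13]
s0→1 e1→0 s2→1 s3→2  — peak 2.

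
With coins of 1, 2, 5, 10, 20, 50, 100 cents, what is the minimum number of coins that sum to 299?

299 − 2×100→99 − 1×50→49 − 2×20→9 − 1×5→4 − 2×2→0
Total coins = 2 + 1 + 2 + 1 + 2 = 8

8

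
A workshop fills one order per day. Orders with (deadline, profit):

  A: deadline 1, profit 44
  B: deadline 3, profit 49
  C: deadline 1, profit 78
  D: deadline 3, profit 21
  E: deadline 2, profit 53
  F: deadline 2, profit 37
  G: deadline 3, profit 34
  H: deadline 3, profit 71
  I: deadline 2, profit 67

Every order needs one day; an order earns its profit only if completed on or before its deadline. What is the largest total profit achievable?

By profit: C(d1,78), H(d3,71), I(d2,67), E(d2,53), B(d3,49), A(d1,44), F(d2,37), G(d3,34), D(d3,21)
C→slot 1; H→slot 3; I→slot 2; E skipped; B skipped; A skipped; F skipped; G skipped; D skipped.
Profit = 78 + 67 + 71 = 216

216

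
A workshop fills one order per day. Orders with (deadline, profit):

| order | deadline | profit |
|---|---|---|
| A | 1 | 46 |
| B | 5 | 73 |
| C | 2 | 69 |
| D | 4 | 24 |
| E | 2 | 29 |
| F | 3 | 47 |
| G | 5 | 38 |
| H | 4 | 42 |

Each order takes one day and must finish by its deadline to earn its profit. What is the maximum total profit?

277

Take jobs in profit order; each goes to the latest open slot no later than its deadline.
Profit order: B=73 C=69 F=47 A=46 H=42 G=38 E=29 D=24
Assign: B→slot 5, C→slot 2, F→slot 3, A→slot 1, H→slot 4, G skipped, E skipped, D skipped.
Slots: [1:A] [2:C] [3:F] [4:H] [5:B]
Profit = 46 + 69 + 47 + 42 + 73 = 277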